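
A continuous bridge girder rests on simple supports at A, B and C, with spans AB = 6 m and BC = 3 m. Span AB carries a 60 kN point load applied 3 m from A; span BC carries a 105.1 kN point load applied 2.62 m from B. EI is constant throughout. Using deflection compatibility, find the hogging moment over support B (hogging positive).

Insert a hinge at B; M_B is the redundant, and each span becomes simply supported.
Discontinuity in slope at B on the released structure — sum the simple-span end rotations:
  span AB: point load 60 at a = 3: Pab(L + a)/(6LEI) = 135/EI
  span BC: point load 105.1 at a = 2.62: Pab(L + b)/(6LEI) = 19.65/EI
  relative rotation θ_0 = (135 + 19.65)/EI = 154.6/EI
A unit hogging moment at B produces rotation L₁/(3EI) + L₂/(3EI) = 3/EI.
Slope continuity at B: θ_0 = M_B·3/EI, so M_B = 154.6/3 = 51.55 kN·m (hogging).

M_B = 51.55 kN·m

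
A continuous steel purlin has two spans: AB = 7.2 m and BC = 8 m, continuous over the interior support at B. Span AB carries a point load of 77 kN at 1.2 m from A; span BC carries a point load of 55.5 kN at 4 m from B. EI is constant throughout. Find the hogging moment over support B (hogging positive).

M_B = 65.09 kN·m

Take M_B as the redundant. Released structure: two simple spans AB and BC with a hinge at B.
End slopes at the hinge B, treating each span as simply supported:
  span AB: point load 77 at a = 1.2: Pab(L + a)/(6LEI) = 107.8/EI
  span BC: point load 55.5 at a = 4: Pab(L + b)/(6LEI) = 222/EI
  relative rotation θ_0 = (107.8 + 222)/EI = 329.8/EI
A unit hogging moment at B produces rotation L₁/(3EI) + L₂/(3EI) = 5.067/EI.
Slope continuity at B: θ_0 = M_B·5.067/EI, so M_B = 329.8/5.067 = 65.09 kN·m (hogging).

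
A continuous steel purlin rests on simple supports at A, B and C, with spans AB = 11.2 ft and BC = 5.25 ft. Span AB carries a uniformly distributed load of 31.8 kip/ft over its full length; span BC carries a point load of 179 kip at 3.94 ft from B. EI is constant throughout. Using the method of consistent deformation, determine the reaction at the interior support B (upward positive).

Insert a hinge at B; M_B is the redundant, and each span becomes simply supported.
Rotations at B on the released spans (each span's end-slope, ×1/EI):
  span AB: UDL 31.8: wL³/(24EI) = 1862/EI
  span BC: point load 179 at a = 3.94: Pab(L + b)/(6LEI) = 192.4/EI
  relative rotation θ_0 = (1862 + 192.4)/EI = 2054/EI
A unit hogging moment at B produces rotation L₁/(3EI) + L₂/(3EI) = 5.483/EI.
Compatibility: M_B·(L₁+L₂)/(3EI) = θ_0, giving M_B = 374.6 kip·ft (hogging).
Span AB, ΣM about A with M_B applied at B: R_B^{AB}·11.2 = 1994 + 374.6, so R_B^{AB} = 211.5 kip and R_A = 356.2 − 211.5 = 144.6 kip.
Span BC, ΣM about C: R_B^{BC}·5.25 = 234.5 + 374.6, so R_B^{BC} = 116 kip and R_C = 179 − 116 = 62.99 kip.
R_B = 211.5 + 116 = 327.5 kip.

R_B = 327.5 kip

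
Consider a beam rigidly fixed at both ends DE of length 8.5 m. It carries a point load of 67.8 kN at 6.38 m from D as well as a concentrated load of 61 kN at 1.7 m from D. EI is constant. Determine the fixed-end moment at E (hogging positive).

M_E = 97.57 kN·m

Release both end moments; the primary structure is a simply-supported span DE with redundants M_D and M_E.
On the primary (simply-supported) span, the end slopes from the loading are:
  at D: point load 67.8 at a = 6.38: Pab(L + b)/(6LEI) = 191/EI
  at E: point load 67.8 at a = 6.38: Pab(L + a)/(6LEI) = 267.6/EI
  at D: point load 61 at a = 1.7: Pab(L + b)/(6LEI) = 211.5/EI
  at E: point load 61 at a = 1.7: Pab(L + a)/(6LEI) = 141/EI
  θ_D0 = 402.5/EI,  θ_E0 = 408.6/EI
Flexibility coefficients: a unit moment at one end gives L/(3EI) there and L/(6EI) at the far end, so f₁₁ = f₂₂ = 2.833/EI and f₁₂ = f₂₁ = 1.417/EI.
Compatibility — zero rotation at each built-in end:
  2.833 M_D + 1.417 M_E = 402.5
  1.417 M_D + 2.833 M_E = 408.6
Solving the pair gives M_D = 93.28 kN·m and M_E = 97.57 kN·m (hogging).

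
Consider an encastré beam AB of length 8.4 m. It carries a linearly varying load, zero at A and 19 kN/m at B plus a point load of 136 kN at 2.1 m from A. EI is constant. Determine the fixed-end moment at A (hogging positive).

Release both end moments; the primary structure is a simply-supported span AB with redundants M_A and M_B.
On the primary (simply-supported) span, the end slopes from the loading are:
  at A: triangular load, peak 19: 7w₀L³/(360EI) = 219/EI
  at B: triangular load, peak 19: w₀L³/(45EI) = 250.3/EI
  at A: point load 136 at a = 2.1: Pab(L + b)/(6LEI) = 524.8/EI
  at B: point load 136 at a = 2.1: Pab(L + a)/(6LEI) = 374.9/EI
  θ_A0 = 743.8/EI,  θ_B0 = 625.1/EI
Flexibility coefficients: a unit moment at one end gives L/(3EI) there and L/(6EI) at the far end, so f₁₁ = f₂₂ = 2.8/EI and f₁₂ = f₂₁ = 1.4/EI.
Compatibility — zero rotation at each built-in end:
  2.8 M_A + 1.4 M_B = 743.8
  1.4 M_A + 2.8 M_B = 625.1
Solving the pair gives M_A = 205.3 kN·m and M_B = 120.6 kN·m (hogging).

M_A = 205.3 kN·m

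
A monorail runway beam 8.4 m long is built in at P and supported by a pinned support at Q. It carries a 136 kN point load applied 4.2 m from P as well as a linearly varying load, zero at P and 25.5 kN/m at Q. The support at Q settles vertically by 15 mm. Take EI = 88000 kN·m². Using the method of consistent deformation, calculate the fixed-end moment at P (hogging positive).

M_P = 375.3 kN·m

Choose R_Q as the redundant. The primary structure is the cantilever fixed at P.
Free-end deflection of the primary structure under the applied loading (downward +):
  point load 136 at a = 4.2: Pa²(3L − a)/(6EI) = 8397/EI
  triangular load, peak 25.5 at the free end: 11w₀L⁴/(120EI) = 11638/EI
  δ_0 = 20034/EI
Flexibility coefficient — unit upward force at Q: δ_{QQ} = L³/(3EI) = 197.6/EI.
With EI = 88000 kN·m²: δ_0 = 0.22766 m and δ_{QQ} = 0.002245 m/kN.
Compatibility — the beam at Q must follow the support down by 0.015 m: δ_0 − R_Q·δ_{QQ} = 0.015, so R_Q = (0.22766 − 0.015)/0.002245 = 94.72 kN.
Moment equilibrium about P: M_P = Σ(load moments about P) − R_Q·L = 1171 − 94.72×8.4 = 375.3 kN·m.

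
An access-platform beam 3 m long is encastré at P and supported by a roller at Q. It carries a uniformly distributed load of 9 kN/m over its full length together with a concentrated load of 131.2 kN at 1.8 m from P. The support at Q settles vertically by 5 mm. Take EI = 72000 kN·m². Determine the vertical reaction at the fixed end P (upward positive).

Choose R_Q as the redundant. The primary structure is the cantilever fixed at P.
Free-end deflection of the primary structure under the applied loading (downward +):
  UDL 9: wL⁴/(8EI) = 91.12/EI
  point load 131.2 at a = 1.8: Pa²(3L − a)/(6EI) = 510.1/EI
  δ_0 = 601.2/EI
Tip deflection under a unit load at Q: L³/(3EI) = 9/EI.
With EI = 72000 kN·m²: δ_0 = 0.00835 m and δ_{QQ} = 0.000125 m/kN.
Compatibility — the beam at Q must follow the support down by 0.005 m: δ_0 − R_Q·δ_{QQ} = 0.005, so R_Q = (0.00835 − 0.005)/0.000125 = 26.8 kN.
Vertical equilibrium: R_P = ΣP − R_Q = 158.2 − 26.8 = 131.4 kN.

R_P = 131.4 kN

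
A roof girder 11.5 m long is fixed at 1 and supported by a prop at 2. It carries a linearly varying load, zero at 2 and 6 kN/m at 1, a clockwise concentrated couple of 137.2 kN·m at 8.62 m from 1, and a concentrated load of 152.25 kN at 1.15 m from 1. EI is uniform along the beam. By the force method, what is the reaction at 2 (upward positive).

Remove the prop at 2; the released (primary) structure is a cantilever built in at 1.
Free-end deflection of the primary structure under the applied loading (downward +):
  triangular load, peak 6 at the fixed end: w₀L⁴/(30EI) = 3498/EI
  clockwise couple 137.2 at a = 8.62: M₀a(2L − a)/(2EI) = 8503/EI
  point load 152.25 at a = 1.15: Pa²(3L − a)/(6EI) = 1119/EI
  δ_0 = 13121/EI
Flexibility coefficient — unit upward force at 2: δ_{22} = L³/(3EI) = 507/EI.
The prop prevents deflection at 2: R_2 = δ_0/δ_{22} = 13121/507 = 25.88 kN.

R_2 = 25.88 kN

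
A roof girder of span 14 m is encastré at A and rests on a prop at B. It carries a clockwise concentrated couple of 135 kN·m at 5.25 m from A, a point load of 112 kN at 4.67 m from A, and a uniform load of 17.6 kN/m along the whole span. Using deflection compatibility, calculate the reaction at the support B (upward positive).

Remove the prop at B; the released (primary) structure is a cantilever built in at A.
Deflection at B on the released cantilever, summing each load's contribution:
  clockwise couple 135 at a = 5.25: M₀a(2L − a)/(2EI) = 8062/EI
  point load 112 at a = 4.67: Pa²(3L − a)/(6EI) = 15197/EI
  UDL 17.6: wL⁴/(8EI) = 84515/EI
  δ_0 = 107774/EI
Tip deflection under a unit load at B: L³/(3EI) = 914.7/EI.
Compatibility at B: δ_0 − R_B·δ_{BB} = 0, so R_B = 107774/914.7 = 117.8 kN.

R_B = 117.8 kN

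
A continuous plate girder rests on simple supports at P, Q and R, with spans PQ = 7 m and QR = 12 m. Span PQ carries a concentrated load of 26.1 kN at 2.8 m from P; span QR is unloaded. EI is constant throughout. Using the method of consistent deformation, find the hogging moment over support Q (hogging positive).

Insert a hinge at Q; M_Q is the redundant, and each span becomes simply supported.
Rotations at Q on the released spans (each span's end-slope, ×1/EI):
  span PQ: point load 26.1 at a = 2.8: Pab(L + a)/(6LEI) = 71.62/EI
  relative rotation θ_0 = (71.62 + 0)/EI = 71.62/EI
A unit hogging moment at Q produces rotation L₁/(3EI) + L₂/(3EI) = 6.333/EI.
Compatibility: M_Q·(L₁+L₂)/(3EI) = θ_0, giving M_Q = 11.31 kN·m (hogging).

M_Q = 11.31 kN·m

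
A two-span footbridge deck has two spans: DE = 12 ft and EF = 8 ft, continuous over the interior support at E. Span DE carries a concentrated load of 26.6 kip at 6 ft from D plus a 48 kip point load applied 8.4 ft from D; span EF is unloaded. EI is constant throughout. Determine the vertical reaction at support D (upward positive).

Take M_E as the redundant. Released structure: two simple spans DE and EF with a hinge at E.
End slopes at the hinge E, treating each span as simply supported:
  span DE: point load 26.6 at a = 6: Pab(L + a)/(6LEI) = 239.4/EI
  span DE: point load 48 at a = 8.4: Pab(L + a)/(6LEI) = 411.3/EI
  relative rotation θ_0 = (650.7 + 0)/EI = 650.7/EI
A unit hogging moment at E produces rotation L₁/(3EI) + L₂/(3EI) = 6.667/EI.
Compatibility: M_E·(L₁+L₂)/(3EI) = θ_0, giving M_E = 97.6 kip·ft (hogging).
Span DE, ΣM about D with M_E applied at E: R_E^{DE}·12 = 562.8 + 97.6, so R_E^{DE} = 55.03 kip and R_D = 74.6 − 55.03 = 19.57 kip.

R_D = 19.57 kip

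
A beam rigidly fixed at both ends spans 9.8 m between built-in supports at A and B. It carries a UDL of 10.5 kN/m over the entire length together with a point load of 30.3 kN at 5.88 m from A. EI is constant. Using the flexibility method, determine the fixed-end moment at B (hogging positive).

Release both end moments; the primary structure is a simply-supported span AB with redundants M_A and M_B.
On the primary (simply-supported) span, the end slopes from the loading are:
  at A: UDL 10.5: wL³/(24EI) = 411.8/EI
  at B: UDL 10.5: wL³/(24EI) = 411.8/EI
  at A: point load 30.3 at a = 5.88: Pab(L + b)/(6LEI) = 163/EI
  at B: point load 30.3 at a = 5.88: Pab(L + a)/(6LEI) = 186.2/EI
  θ_A0 = 574.7/EI,  θ_B0 = 598/EI
Flexibility coefficients: a unit moment at one end gives L/(3EI) there and L/(6EI) at the far end, so f₁₁ = f₂₂ = 3.267/EI and f₁₂ = f₂₁ = 1.633/EI.
Compatibility — zero rotation at each built-in end:
  3.267 M_A + 1.633 M_B = 574.7
  1.633 M_A + 3.267 M_B = 598
Solving the pair gives M_A = 112.5 kN·m and M_B = 126.8 kN·m (hogging).

M_B = 126.8 kN·m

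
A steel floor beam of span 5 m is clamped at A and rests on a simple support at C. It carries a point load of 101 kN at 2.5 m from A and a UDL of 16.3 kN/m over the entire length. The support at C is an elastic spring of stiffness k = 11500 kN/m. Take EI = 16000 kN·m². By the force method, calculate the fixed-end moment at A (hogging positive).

M_A = 155.7 kN·m

Release the roller at C. Primary structure: cantilever fixed at A.
Deflection at C on the released cantilever, summing each load's contribution:
  point load 101 at a = 2.5: Pa²(3L − a)/(6EI) = 1315/EI
  UDL 16.3: wL⁴/(8EI) = 1273/EI
  δ_0 = 2589/EI
Tip deflection under a unit load at C: L³/(3EI) = 41.67/EI.
With EI = 16000 kN·m²: δ_0 = 0.16178 m and δ_{CC} = 0.002604 m/kN.
Compatibility — the spring shortens by R_C/k under the reaction it provides: δ_0 − R_C·δ_{CC} = R_C/k. With 1/k = 0.000087 m/kN, R_C = δ_0 / (δ_{CC} + 1/k) = 0.16178 / (0.002604 + 0.000087) = 60.12 kN.
Moment equilibrium about A: M_A = Σ(load moments about A) − R_C·L = 456.2 − 60.12×5 = 155.7 kN·m.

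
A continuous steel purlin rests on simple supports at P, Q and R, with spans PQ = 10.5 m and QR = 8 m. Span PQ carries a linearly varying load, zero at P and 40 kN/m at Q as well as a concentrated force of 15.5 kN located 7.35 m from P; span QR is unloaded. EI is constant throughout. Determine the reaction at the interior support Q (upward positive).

Release continuity at Q by inserting a hinge; the redundant is the internal moment M_Q. The primary structure is two simply-supported spans PQ and QR.
Rotations at Q on the released spans (each span's end-slope, ×1/EI):
  span PQ: triangular load, peak 40: w₀L³/(45EI) = 1029/EI
  span PQ: point load 15.5 at a = 7.35: Pab(L + a)/(6LEI) = 101.7/EI
  relative rotation θ_0 = (1131 + 0)/EI = 1131/EI
A unit hogging moment at Q produces rotation L₁/(3EI) + L₂/(3EI) = 6.167/EI.
Slope continuity at Q: θ_0 = M_Q·6.167/EI, so M_Q = 1131/6.167 = 183.4 kN·m (hogging).
Span PQ, ΣM about P with M_Q applied at Q: R_Q^{PQ}·10.5 = 1584 + 183.4, so R_Q^{PQ} = 168.3 kN and R_P = 225.5 − 168.3 = 57.19 kN.
Span QR, ΣM about R: R_Q^{QR}·8 = 0 + 183.4, so R_Q^{QR} = 22.92 kN and R_R = 0 − 22.92 = -22.92 kN.
R_Q = 168.3 + 22.92 = 191.2 kN.

R_Q = 191.2 kN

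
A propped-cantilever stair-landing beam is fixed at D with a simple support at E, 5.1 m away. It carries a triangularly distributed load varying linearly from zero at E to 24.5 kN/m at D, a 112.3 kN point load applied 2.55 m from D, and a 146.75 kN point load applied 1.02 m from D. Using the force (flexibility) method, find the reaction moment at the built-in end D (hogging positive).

M_D = 257.6 kN·m

Choose R_E as the redundant. The primary structure is the cantilever fixed at D.
Downward deflection at the released point E due to the loads:
  triangular load, peak 24.5 at the fixed end: w₀L⁴/(30EI) = 552.5/EI
  point load 112.3 at a = 2.55: Pa²(3L − a)/(6EI) = 1552/EI
  point load 146.75 at a = 1.02: Pa²(3L − a)/(6EI) = 363.4/EI
  δ_0 = 2468/EI
Tip deflection under a unit load at E: L³/(3EI) = 44.22/EI.
Compatibility at E: δ_0 − R_E·δ_{EE} = 0, so R_E = 2468/44.22 = 55.81 kN.
Moment equilibrium about D: M_D = Σ(load moments about D) − R_E·L = 542.3 − 55.81×5.1 = 257.6 kN·m.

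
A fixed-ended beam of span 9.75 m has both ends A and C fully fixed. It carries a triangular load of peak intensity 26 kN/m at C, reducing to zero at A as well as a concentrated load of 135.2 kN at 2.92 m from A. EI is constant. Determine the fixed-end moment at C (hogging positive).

M_C = 206.4 kN·m

Take the two fixed-end moments M_A, M_C as redundants; the released structure is the simple span AC.
Simple-span end rotations at A and C under the given loads:
  at A: triangular load, peak 26: 7w₀L³/(360EI) = 468.6/EI
  at C: triangular load, peak 26: w₀L³/(45EI) = 535.5/EI
  at A: point load 135.2 at a = 2.92: Pab(L + b)/(6LEI) = 764.2/EI
  at C: point load 135.2 at a = 2.92: Pab(L + a)/(6LEI) = 584/EI
  θ_A0 = 1233/EI,  θ_C0 = 1120/EI
Flexibility coefficients: a unit moment at one end gives L/(3EI) there and L/(6EI) at the far end, so f₁₁ = f₂₂ = 3.25/EI and f₁₂ = f₂₁ = 1.625/EI.
Compatibility — zero rotation at each built-in end:
  3.25 M_A + 1.625 M_C = 1233
  1.625 M_A + 3.25 M_C = 1120
Solving the pair gives M_A = 276.1 kN·m and M_C = 206.4 kN·m (hogging).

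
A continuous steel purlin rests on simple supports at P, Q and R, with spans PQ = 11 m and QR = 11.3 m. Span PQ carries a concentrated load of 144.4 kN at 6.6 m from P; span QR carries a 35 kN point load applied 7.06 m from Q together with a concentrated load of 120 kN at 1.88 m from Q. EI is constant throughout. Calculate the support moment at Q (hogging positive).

M_Q = 270.1 kN·m

Release continuity at Q by inserting a hinge; the redundant is the internal moment M_Q. The primary structure is two simply-supported spans PQ and QR.
End slopes at the hinge Q, treating each span as simply supported:
  span PQ: point load 144.4 at a = 6.6: Pab(L + a)/(6LEI) = 1118/EI
  span QR: point load 35 at a = 7.06: Pab(L + b)/(6LEI) = 240.1/EI
  span QR: point load 120 at a = 1.88: Pab(L + b)/(6LEI) = 649.5/EI
  relative rotation θ_0 = (1118 + 889.6)/EI = 2008/EI
A unit hogging moment at Q produces rotation L₁/(3EI) + L₂/(3EI) = 7.433/EI.
Compatibility: M_Q·(L₁+L₂)/(3EI) = θ_0, giving M_Q = 270.1 kN·m (hogging).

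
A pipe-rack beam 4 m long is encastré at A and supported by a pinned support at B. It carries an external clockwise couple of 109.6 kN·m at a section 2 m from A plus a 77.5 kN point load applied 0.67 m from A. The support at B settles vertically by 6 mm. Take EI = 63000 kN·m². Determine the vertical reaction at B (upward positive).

Take the reaction at B as the redundant and release it; the primary structure is a cantilever fixed at A.
Primary-structure tip deflection at B by superposition:
  clockwise couple 109.6 at a = 2: M₀a(2L − a)/(2EI) = 657.6/EI
  point load 77.5 at a = 0.67: Pa²(3L − a)/(6EI) = 65.69/EI
  δ_0 = 723.3/EI
Tip deflection under a unit load at B: L³/(3EI) = 21.33/EI.
With EI = 63000 kN·m²: δ_0 = 0.011481 m and δ_{BB} = 0.000339 m/kN.
Compatibility — the beam at B must follow the support down by 0.006 m: δ_0 − R_B·δ_{BB} = 0.006, so R_B = (0.011481 − 0.006)/0.000339 = 16.19 kN.

R_B = 16.19 kN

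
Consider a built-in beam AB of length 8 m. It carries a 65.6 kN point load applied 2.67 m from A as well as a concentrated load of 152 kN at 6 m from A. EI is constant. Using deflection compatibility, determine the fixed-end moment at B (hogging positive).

M_B = 209.9 kN·m

Release both end moments; the primary structure is a simply-supported span AB with redundants M_A and M_B.
On the primary (simply-supported) span, the end slopes from the loading are:
  at A: point load 65.6 at a = 2.67: Pab(L + b)/(6LEI) = 259.3/EI
  at B: point load 65.6 at a = 2.67: Pab(L + a)/(6LEI) = 207.5/EI
  at A: point load 152 at a = 6: Pab(L + b)/(6LEI) = 380/EI
  at B: point load 152 at a = 6: Pab(L + a)/(6LEI) = 532/EI
  θ_A0 = 639.3/EI,  θ_B0 = 739.5/EI
Flexibility coefficients: a unit moment at one end gives L/(3EI) there and L/(6EI) at the far end, so f₁₁ = f₂₂ = 2.667/EI and f₁₂ = f₂₁ = 1.333/EI.
Compatibility — zero rotation at each built-in end:
  2.667 M_A + 1.333 M_B = 639.3
  1.333 M_A + 2.667 M_B = 739.5
Solving the pair gives M_A = 134.7 kN·m and M_B = 209.9 kN·m (hogging).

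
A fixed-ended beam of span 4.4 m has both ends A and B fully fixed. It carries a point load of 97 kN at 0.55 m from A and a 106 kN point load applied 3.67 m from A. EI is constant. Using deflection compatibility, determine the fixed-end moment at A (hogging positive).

Release both end moments; the primary structure is a simply-supported span AB with redundants M_A and M_B.
Simple-span end rotations at A and B under the given loads:
  at A: point load 97 at a = 0.55: Pab(L + b)/(6LEI) = 64.19/EI
  at B: point load 97 at a = 0.55: Pab(L + a)/(6LEI) = 38.51/EI
  at A: point load 106 at a = 3.67: Pab(L + b)/(6LEI) = 55.18/EI
  at B: point load 106 at a = 3.67: Pab(L + a)/(6LEI) = 86.81/EI
  θ_A0 = 119.4/EI,  θ_B0 = 125.3/EI
Flexibility coefficients: a unit moment at one end gives L/(3EI) there and L/(6EI) at the far end, so f₁₁ = f₂₂ = 1.467/EI and f₁₂ = f₂₁ = 0.7333/EI.
Compatibility — zero rotation at each built-in end:
  1.467 M_A + 0.7333 M_B = 119.4
  0.7333 M_A + 1.467 M_B = 125.3
Solving the pair gives M_A = 51.55 kN·m and M_B = 59.67 kN·m (hogging).

M_A = 51.55 kN·m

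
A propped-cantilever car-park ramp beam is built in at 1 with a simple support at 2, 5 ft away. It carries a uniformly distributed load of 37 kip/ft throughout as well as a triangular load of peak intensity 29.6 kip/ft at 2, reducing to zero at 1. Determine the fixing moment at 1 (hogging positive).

M_1 = 158.8 kip·ft

Take the reaction at 2 as the redundant and release it; the primary structure is a cantilever fixed at 1.
Deflection at 2 on the released cantilever, summing each load's contribution:
  UDL 37: wL⁴/(8EI) = 2891/EI
  triangular load, peak 29.6 at the free end: 11w₀L⁴/(120EI) = 1696/EI
  δ_0 = 4586/EI
Flexibility coefficient — unit upward force at 2: δ_{22} = L³/(3EI) = 41.67/EI.
Compatibility at 2: δ_0 − R_2·δ_{22} = 0, so R_2 = 4586/41.67 = 110.1 kip.
Moment equilibrium about 1: M_1 = Σ(load moments about 1) − R_2·L = 709.2 − 110.1×5 = 158.8 kip·ft.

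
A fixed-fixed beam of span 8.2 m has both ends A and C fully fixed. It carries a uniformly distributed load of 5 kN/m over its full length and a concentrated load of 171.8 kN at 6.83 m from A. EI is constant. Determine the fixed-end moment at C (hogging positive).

M_C = 191.3 kN·m

Take the two fixed-end moments M_A, M_C as redundants; the released structure is the simple span AC.
End rotations of the released simple span under the applied load (×1/EI):
  at A: UDL 5: wL³/(24EI) = 114.9/EI
  at C: UDL 5: wL³/(24EI) = 114.9/EI
  at A: point load 171.8 at a = 6.83: Pab(L + b)/(6LEI) = 312.7/EI
  at C: point load 171.8 at a = 6.83: Pab(L + a)/(6LEI) = 491.1/EI
  θ_A0 = 427.6/EI,  θ_C0 = 606/EI
Flexibility coefficients: a unit moment at one end gives L/(3EI) there and L/(6EI) at the far end, so f₁₁ = f₂₂ = 2.733/EI and f₁₂ = f₂₁ = 1.367/EI.
Compatibility — zero rotation at each built-in end:
  2.733 M_A + 1.367 M_C = 427.6
  1.367 M_A + 2.733 M_C = 606
Solving the pair gives M_A = 60.77 kN·m and M_C = 191.3 kN·m (hogging).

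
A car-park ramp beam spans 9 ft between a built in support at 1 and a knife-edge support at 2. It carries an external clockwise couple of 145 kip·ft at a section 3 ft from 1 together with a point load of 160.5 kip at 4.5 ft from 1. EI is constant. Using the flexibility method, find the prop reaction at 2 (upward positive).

R_2 = 63.58 kip

Remove the prop at 2; the released (primary) structure is a cantilever built in at 1.
Downward deflection at the released point 2 due to the loads:
  clockwise couple 145 at a = 3: M₀a(2L − a)/(2EI) = 3262/EI
  point load 160.5 at a = 4.5: Pa²(3L − a)/(6EI) = 12188/EI
  δ_0 = 15450/EI
Flexibility coefficient — unit upward force at 2: δ_{22} = L³/(3EI) = 243/EI.
Compatibility at 2: δ_0 − R_2·δ_{22} = 0, so R_2 = 15450/243 = 63.58 kip.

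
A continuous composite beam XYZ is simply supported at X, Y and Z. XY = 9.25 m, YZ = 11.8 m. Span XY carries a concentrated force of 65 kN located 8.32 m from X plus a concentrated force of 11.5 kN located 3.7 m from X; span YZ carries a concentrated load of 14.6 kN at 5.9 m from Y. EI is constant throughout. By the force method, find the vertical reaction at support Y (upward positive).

Take M_Y as the redundant. Released structure: two simple spans XY and YZ with a hinge at Y.
Rotations at Y on the released spans (each span's end-slope, ×1/EI):
  span XY: point load 65 at a = 8.32: Pab(L + a)/(6LEI) = 159.2/EI
  span XY: point load 11.5 at a = 3.7: Pab(L + a)/(6LEI) = 55.1/EI
  span YZ: point load 14.6 at a = 5.9: Pab(L + b)/(6LEI) = 127.1/EI
  relative rotation θ_0 = (214.3 + 127.1)/EI = 341.4/EI
A unit hogging moment at Y produces rotation L₁/(3EI) + L₂/(3EI) = 7.017/EI.
Compatibility: M_Y·(L₁+L₂)/(3EI) = θ_0, giving M_Y = 48.65 kN·m (hogging).
Span XY, ΣM about X with M_Y applied at Y: R_Y^{XY}·9.25 = 583.4 + 48.65, so R_Y^{XY} = 68.32 kN and R_X = 76.5 − 68.32 = 8.175 kN.
Span YZ, ΣM about Z: R_Y^{YZ}·11.8 = 86.14 + 48.65, so R_Y^{YZ} = 11.42 kN and R_Z = 14.6 − 11.42 = 3.177 kN.
R_Y = 68.32 + 11.42 = 79.75 kN.

R_Y = 79.75 kN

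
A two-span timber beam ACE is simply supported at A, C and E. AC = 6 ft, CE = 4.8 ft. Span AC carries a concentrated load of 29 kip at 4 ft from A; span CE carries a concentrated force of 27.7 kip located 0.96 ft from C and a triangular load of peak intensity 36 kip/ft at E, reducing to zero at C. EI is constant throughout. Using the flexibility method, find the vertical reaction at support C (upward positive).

Take M_C as the redundant. Released structure: two simple spans AC and CE with a hinge at C.
Rotations at C on the released spans (each span's end-slope, ×1/EI):
  span AC: point load 29 at a = 4: Pab(L + a)/(6LEI) = 64.44/EI
  span CE: point load 27.7 at a = 0.96: Pab(L + b)/(6LEI) = 30.63/EI
  span CE: triangular load, peak 36: 7w₀L³/(360EI) = 77.41/EI
  relative rotation θ_0 = (64.44 + 108)/EI = 172.5/EI
A unit hogging moment at C produces rotation L₁/(3EI) + L₂/(3EI) = 3.6/EI.
Slope continuity at C: θ_0 = M_C·3.6/EI, so M_C = 172.5/3.6 = 47.91 kip·ft (hogging).
Span AC, ΣM about A with M_C applied at C: R_C^{AC}·6 = 116 + 47.91, so R_C^{AC} = 27.32 kip and R_A = 29 − 27.32 = 1.681 kip.
Span CE, ΣM about E: R_C^{CE}·4.8 = 244.6 + 47.91, so R_C^{CE} = 60.94 kip and R_E = 114.1 − 60.94 = 53.16 kip.
R_C = 27.32 + 60.94 = 88.26 kip.

R_C = 88.26 kip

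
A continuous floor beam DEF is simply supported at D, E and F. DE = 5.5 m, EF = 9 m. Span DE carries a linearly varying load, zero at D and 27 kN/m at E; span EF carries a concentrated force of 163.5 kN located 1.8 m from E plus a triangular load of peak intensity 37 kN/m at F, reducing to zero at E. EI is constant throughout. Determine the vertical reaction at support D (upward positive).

Insert a hinge at E; M_E is the redundant, and each span becomes simply supported.
Discontinuity in slope at E on the released structure — sum the simple-span end rotations:
  span DE: triangular load, peak 27: w₀L³/(45EI) = 99.83/EI
  span EF: point load 163.5 at a = 1.8: Pab(L + b)/(6LEI) = 635.7/EI
  span EF: triangular load, peak 37: 7w₀L³/(360EI) = 524.5/EI
  relative rotation θ_0 = (99.83 + 1160)/EI = 1260/EI
A unit hogging moment at E produces rotation L₁/(3EI) + L₂/(3EI) = 4.833/EI.
Slope continuity at E: θ_0 = M_E·4.833/EI, so M_E = 1260/4.833 = 260.7 kN·m (hogging).
Span DE, ΣM about D with M_E applied at E: R_E^{DE}·5.5 = 272.2 + 260.7, so R_E^{DE} = 96.9 kN and R_D = 74.25 − 96.9 = -22.65 kN.

R_D = -22.65 kN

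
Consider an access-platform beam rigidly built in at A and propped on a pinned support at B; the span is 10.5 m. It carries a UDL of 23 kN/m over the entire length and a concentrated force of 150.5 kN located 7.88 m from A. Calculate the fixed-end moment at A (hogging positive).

M_A = 501.8 kN·m

Take the reaction at B as the redundant and release it; the primary structure is a cantilever fixed at A.
Free-end deflection of the primary structure under the applied loading (downward +):
  UDL 23: wL⁴/(8EI) = 34946/EI
  point load 150.5 at a = 7.88: Pa²(3L − a)/(6EI) = 36789/EI
  δ_0 = 71735/EI
Tip deflection under a unit load at B: L³/(3EI) = 385.9/EI.
Compatibility at B: δ_0 − R_B·δ_{BB} = 0, so R_B = 71735/385.9 = 185.9 kN.
Moment equilibrium about A: M_A = Σ(load moments about A) − R_B·L = 2454 − 185.9×10.5 = 501.8 kN·m.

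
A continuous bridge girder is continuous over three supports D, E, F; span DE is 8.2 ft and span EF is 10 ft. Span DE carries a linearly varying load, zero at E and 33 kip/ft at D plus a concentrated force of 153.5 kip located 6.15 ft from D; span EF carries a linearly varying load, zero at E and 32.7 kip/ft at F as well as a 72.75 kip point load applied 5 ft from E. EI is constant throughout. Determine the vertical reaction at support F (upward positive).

R_F = 112.3 kip

Insert a hinge at E; M_E is the redundant, and each span becomes simply supported.
Rotations at E on the released spans (each span's end-slope, ×1/EI):
  span DE: triangular load, peak 33: 7w₀L³/(360EI) = 353.8/EI
  span DE: point load 153.5 at a = 6.15: Pab(L + a)/(6LEI) = 564.4/EI
  span EF: triangular load, peak 32.7: 7w₀L³/(360EI) = 635.8/EI
  span EF: point load 72.75 at a = 5: Pab(L + b)/(6LEI) = 454.7/EI
  relative rotation θ_0 = (918.2 + 1091)/EI = 2009/EI
A unit hogging moment at E produces rotation L₁/(3EI) + L₂/(3EI) = 6.067/EI.
Slope continuity at E: θ_0 = M_E·6.067/EI, so M_E = 2009/6.067 = 331.1 kip·ft (hogging).
Span EF, ΣM about F: R_E^{EF}·10 = 908.8 + 331.1, so R_E^{EF} = 124 kip and R_F = 236.2 − 124 = 112.3 kip.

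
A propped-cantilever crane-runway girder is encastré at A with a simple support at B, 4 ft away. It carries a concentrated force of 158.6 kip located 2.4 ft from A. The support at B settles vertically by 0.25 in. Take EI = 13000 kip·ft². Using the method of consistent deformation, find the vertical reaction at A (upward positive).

Choose R_B as the redundant. The primary structure is the cantilever fixed at A.
Primary-structure tip deflection at B by superposition:
  point load 158.6 at a = 2.4: Pa²(3L − a)/(6EI) = 1462/EI
Flexibility coefficient — unit upward force at B: δ_{BB} = L³/(3EI) = 21.33/EI.
With EI = 13000 kip·ft²: δ_0 = 0.11244 ft and δ_{BB} = 0.001641 ft/kip.
Compatibility — the beam at B must follow the support down by 0.02083 ft: δ_0 − R_B·δ_{BB} = 0.02083, so R_B = (0.11244 − 0.02083)/0.001641 = 55.82 kip.
Vertical equilibrium: R_A = ΣP − R_B = 158.6 − 55.82 = 102.8 kip.

R_A = 102.8 kip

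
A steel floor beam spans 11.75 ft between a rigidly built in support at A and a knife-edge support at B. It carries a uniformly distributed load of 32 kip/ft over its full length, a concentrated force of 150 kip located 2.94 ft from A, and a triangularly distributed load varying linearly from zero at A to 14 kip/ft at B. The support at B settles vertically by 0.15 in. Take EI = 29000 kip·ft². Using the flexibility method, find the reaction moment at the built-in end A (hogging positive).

Release the roller at B. Primary structure: cantilever fixed at A.
Free-end deflection of the primary structure under the applied loading (downward +):
  UDL 32: wL⁴/(8EI) = 76245/EI
  point load 150 at a = 2.94: Pa²(3L − a)/(6EI) = 6982/EI
  triangular load, peak 14 at the free end: 11w₀L⁴/(120EI) = 24462/EI
  δ_0 = 107689/EI
Flexibility coefficient — unit upward force at B: δ_{BB} = L³/(3EI) = 540.7/EI.
With EI = 29000 kip·ft²: δ_0 = 3.7134 ft and δ_{BB} = 0.018646 ft/kip.
Compatibility — the beam at B must follow the support down by 0.0125 ft: δ_0 − R_B·δ_{BB} = 0.0125, so R_B = (3.7134 − 0.0125)/0.018646 = 198.5 kip.
Moment equilibrium about A: M_A = Σ(load moments about A) − R_B·L = 3294 − 198.5×11.75 = 962.2 kip·ft.

M_A = 962.2 kip·ft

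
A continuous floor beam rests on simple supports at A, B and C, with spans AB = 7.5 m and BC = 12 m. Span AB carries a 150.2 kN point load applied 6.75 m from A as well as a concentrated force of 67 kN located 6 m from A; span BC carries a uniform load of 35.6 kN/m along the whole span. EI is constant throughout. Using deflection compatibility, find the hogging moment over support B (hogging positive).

Release continuity at B by inserting a hinge; the redundant is the internal moment M_B. The primary structure is two simply-supported spans AB and BC.
End slopes at the hinge B, treating each span as simply supported:
  span AB: point load 150.2 at a = 6.75: Pab(L + a)/(6LEI) = 240.8/EI
  span AB: point load 67 at a = 6: Pab(L + a)/(6LEI) = 180.9/EI
  span BC: UDL 35.6: wL³/(24EI) = 2563/EI
  relative rotation θ_0 = (421.7 + 2563)/EI = 2985/EI
A unit hogging moment at B produces rotation L₁/(3EI) + L₂/(3EI) = 6.5/EI.
Compatibility: M_B·(L₁+L₂)/(3EI) = θ_0, giving M_B = 459.2 kN·m (hogging).

M_B = 459.2 kN·m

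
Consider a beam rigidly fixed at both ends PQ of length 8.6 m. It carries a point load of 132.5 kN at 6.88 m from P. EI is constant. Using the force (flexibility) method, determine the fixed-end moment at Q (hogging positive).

Take the two fixed-end moments M_P, M_Q as redundants; the released structure is the simple span PQ.
End rotations of the released simple span under the applied load (×1/EI):
  at P: point load 132.5 at a = 6.88: Pab(L + b)/(6LEI) = 313.6/EI
  at Q: point load 132.5 at a = 6.88: Pab(L + a)/(6LEI) = 470.4/EI
  θ_P0 = 313.6/EI,  θ_Q0 = 470.4/EI
Flexibility coefficients: a unit moment at one end gives L/(3EI) there and L/(6EI) at the far end, so f₁₁ = f₂₂ = 2.867/EI and f₁₂ = f₂₁ = 1.433/EI.
Compatibility — zero rotation at each built-in end:
  2.867 M_P + 1.433 M_Q = 313.6
  1.433 M_P + 2.867 M_Q = 470.4
Solving the pair gives M_P = 36.46 kN·m and M_Q = 145.9 kN·m (hogging).

M_Q = 145.9 kN·m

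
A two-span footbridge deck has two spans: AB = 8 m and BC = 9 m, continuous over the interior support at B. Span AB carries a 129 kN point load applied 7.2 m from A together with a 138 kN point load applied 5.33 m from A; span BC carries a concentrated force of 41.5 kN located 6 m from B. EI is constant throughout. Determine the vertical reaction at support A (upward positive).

Release continuity at B by inserting a hinge; the redundant is the internal moment M_B. The primary structure is two simply-supported spans AB and BC.
End slopes at the hinge B, treating each span as simply supported:
  span AB: point load 129 at a = 7.2: Pab(L + a)/(6LEI) = 235.3/EI
  span AB: point load 138 at a = 5.33: Pab(L + a)/(6LEI) = 545.4/EI
  span BC: point load 41.5 at a = 6: Pab(L + b)/(6LEI) = 166/EI
  relative rotation θ_0 = (780.7 + 166)/EI = 946.7/EI
A unit hogging moment at B produces rotation L₁/(3EI) + L₂/(3EI) = 5.667/EI.
Compatibility: M_B·(L₁+L₂)/(3EI) = θ_0, giving M_B = 167.1 kN·m (hogging).
Span AB, ΣM about A with M_B applied at B: R_B^{AB}·8 = 1664 + 167.1, so R_B^{AB} = 228.9 kN and R_A = 267 − 228.9 = 38.07 kN.

R_A = 38.07 kN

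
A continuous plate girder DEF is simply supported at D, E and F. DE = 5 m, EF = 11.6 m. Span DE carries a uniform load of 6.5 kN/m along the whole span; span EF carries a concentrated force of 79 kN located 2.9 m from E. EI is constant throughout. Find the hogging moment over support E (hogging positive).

Insert a hinge at E; M_E is the redundant, and each span becomes simply supported.
Discontinuity in slope at E on the released structure — sum the simple-span end rotations:
  span DE: UDL 6.5: wL³/(24EI) = 33.85/EI
  span EF: point load 79 at a = 2.9: Pab(L + b)/(6LEI) = 581.3/EI
  relative rotation θ_0 = (33.85 + 581.3)/EI = 615.2/EI
A unit hogging moment at E produces rotation L₁/(3EI) + L₂/(3EI) = 5.533/EI.
Compatibility: M_E·(L₁+L₂)/(3EI) = θ_0, giving M_E = 111.2 kN·m (hogging).

M_E = 111.2 kN·m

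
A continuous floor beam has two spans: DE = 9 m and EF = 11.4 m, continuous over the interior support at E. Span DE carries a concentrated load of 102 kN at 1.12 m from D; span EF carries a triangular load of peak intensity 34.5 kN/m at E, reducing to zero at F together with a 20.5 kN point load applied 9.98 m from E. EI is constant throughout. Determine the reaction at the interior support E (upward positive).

Release continuity at E by inserting a hinge; the redundant is the internal moment M_E. The primary structure is two simply-supported spans DE and EF.
Discontinuity in slope at E on the released structure — sum the simple-span end rotations:
  span DE: point load 102 at a = 1.12: Pab(L + a)/(6LEI) = 168.7/EI
  span EF: triangular load, peak 34.5: w₀L³/(45EI) = 1136/EI
  span EF: point load 20.5 at a = 9.98: Pab(L + b)/(6LEI) = 54.45/EI
  relative rotation θ_0 = (168.7 + 1190)/EI = 1359/EI
A unit hogging moment at E produces rotation L₁/(3EI) + L₂/(3EI) = 6.8/EI.
Compatibility: M_E·(L₁+L₂)/(3EI) = θ_0, giving M_E = 199.9 kN·m (hogging).
Span DE, ΣM about D with M_E applied at E: R_E^{DE}·9 = 114.2 + 199.9, so R_E^{DE} = 34.9 kN and R_D = 102 − 34.9 = 67.1 kN.
Span EF, ΣM about F: R_E^{EF}·11.4 = 1524 + 199.9, so R_E^{EF} = 151.2 kN and R_F = 217.2 − 151.2 = 65.97 kN.
R_E = 34.9 + 151.2 = 186.1 kN.

R_E = 186.1 kN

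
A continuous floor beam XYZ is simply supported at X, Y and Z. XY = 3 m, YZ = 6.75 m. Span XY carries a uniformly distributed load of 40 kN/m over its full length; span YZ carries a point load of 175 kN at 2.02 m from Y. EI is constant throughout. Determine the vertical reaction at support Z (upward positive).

R_Z = 28.71 kN

Insert a hinge at Y; M_Y is the redundant, and each span becomes simply supported.
End slopes at the hinge Y, treating each span as simply supported:
  span XY: UDL 40: wL³/(24EI) = 45/EI
  span YZ: point load 175 at a = 2.02: Pab(L + b)/(6LEI) = 474/EI
  relative rotation θ_0 = (45 + 474)/EI = 519/EI
A unit hogging moment at Y produces rotation L₁/(3EI) + L₂/(3EI) = 3.25/EI.
Slope continuity at Y: θ_0 = M_Y·3.25/EI, so M_Y = 519/3.25 = 159.7 kN·m (hogging).
Span YZ, ΣM about Z: R_Y^{YZ}·6.75 = 827.8 + 159.7, so R_Y^{YZ} = 146.3 kN and R_Z = 175 − 146.3 = 28.71 kN.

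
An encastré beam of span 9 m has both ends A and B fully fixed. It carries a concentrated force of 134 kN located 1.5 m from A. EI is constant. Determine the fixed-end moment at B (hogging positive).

M_B = 27.92 kN·m

Take the two fixed-end moments M_A, M_B as redundants; the released structure is the simple span AB.
On the primary (simply-supported) span, the end slopes from the loading are:
  at A: point load 134 at a = 1.5: Pab(L + b)/(6LEI) = 460.6/EI
  at B: point load 134 at a = 1.5: Pab(L + a)/(6LEI) = 293.1/EI
  θ_A0 = 460.6/EI,  θ_B0 = 293.1/EI
Flexibility coefficients: a unit moment at one end gives L/(3EI) there and L/(6EI) at the far end, so f₁₁ = f₂₂ = 3/EI and f₁₂ = f₂₁ = 1.5/EI.
Compatibility — zero rotation at each built-in end:
  3 M_A + 1.5 M_B = 460.6
  1.5 M_A + 3 M_B = 293.1
Solving the pair gives M_A = 139.6 kN·m and M_B = 27.92 kN·m (hogging).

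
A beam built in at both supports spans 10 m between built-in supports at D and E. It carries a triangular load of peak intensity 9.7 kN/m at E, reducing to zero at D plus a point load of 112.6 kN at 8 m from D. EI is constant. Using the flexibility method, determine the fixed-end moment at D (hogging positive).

Release both end moments; the primary structure is a simply-supported span DE with redundants M_D and M_E.
Simple-span end rotations at D and E under the given loads:
  at D: triangular load, peak 9.7: 7w₀L³/(360EI) = 188.6/EI
  at E: triangular load, peak 9.7: w₀L³/(45EI) = 215.6/EI
  at D: point load 112.6 at a = 8: Pab(L + b)/(6LEI) = 360.3/EI
  at E: point load 112.6 at a = 8: Pab(L + a)/(6LEI) = 540.5/EI
  θ_D0 = 548.9/EI,  θ_E0 = 756/EI
Flexibility coefficients: a unit moment at one end gives L/(3EI) there and L/(6EI) at the far end, so f₁₁ = f₂₂ = 3.333/EI and f₁₂ = f₂₁ = 1.667/EI.
Compatibility — zero rotation at each built-in end:
  3.333 M_D + 1.667 M_E = 548.9
  1.667 M_D + 3.333 M_E = 756
Solving the pair gives M_D = 68.37 kN·m and M_E = 192.6 kN·m (hogging).

M_D = 68.37 kN·m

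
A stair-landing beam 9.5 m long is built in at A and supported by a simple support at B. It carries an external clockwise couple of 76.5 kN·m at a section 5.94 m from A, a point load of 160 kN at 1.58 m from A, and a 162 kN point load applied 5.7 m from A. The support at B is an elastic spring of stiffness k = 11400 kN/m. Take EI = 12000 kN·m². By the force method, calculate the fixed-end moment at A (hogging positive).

M_A = 432.7 kN·m

Take the reaction at B as the redundant and release it; the primary structure is a cantilever fixed at A.
Primary-structure tip deflection at B by superposition:
  clockwise couple 76.5 at a = 5.94: M₀a(2L − a)/(2EI) = 2967/EI
  point load 160 at a = 1.58: Pa²(3L − a)/(6EI) = 1792/EI
  point load 162 at a = 5.7: Pa²(3L − a)/(6EI) = 20001/EI
  δ_0 = 24760/EI
Flexibility coefficient — unit upward force at B: δ_{BB} = L³/(3EI) = 285.8/EI.
With EI = 12000 kN·m²: δ_0 = 2.0634 m and δ_{BB} = 0.023816 m/kN.
Compatibility — the spring shortens by R_B/k under the reaction it provides: δ_0 − R_B·δ_{BB} = R_B/k. With 1/k = 0.000088 m/kN, R_B = δ_0 / (δ_{BB} + 1/k) = 2.0634 / (0.023816 + 0.000088) = 86.32 kN.
Moment equilibrium about A: M_A = Σ(load moments about A) − R_B·L = 1253 − 86.32×9.5 = 432.7 kN·m.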